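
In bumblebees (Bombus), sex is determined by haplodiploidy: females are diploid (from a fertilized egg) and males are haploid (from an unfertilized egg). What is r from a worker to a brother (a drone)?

Her haploid brother carries none of their father's genes and a random half of their mother's genome; that half matches the maternal half of her own genome with probability 1/2: r = 1/2 · 1/2 = 1/4.

0.25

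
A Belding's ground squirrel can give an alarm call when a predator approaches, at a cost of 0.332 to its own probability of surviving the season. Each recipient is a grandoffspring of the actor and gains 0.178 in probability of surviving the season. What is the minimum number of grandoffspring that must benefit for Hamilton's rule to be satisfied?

r to a grandoffspring = 1/4 (two parent–offspring links: r = (1/2)^2 = 1/4).
Hamilton's rule: n·r·B > C  ⇒  n > C/(r·B) = 0.332/(0.25·0.178) = 7.461.
The smallest integer exceeding 7.461 is 8.

8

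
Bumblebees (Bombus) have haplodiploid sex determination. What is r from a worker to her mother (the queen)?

One meiotic link between diploid queen and diploid daughter: r = 1/2.

0.5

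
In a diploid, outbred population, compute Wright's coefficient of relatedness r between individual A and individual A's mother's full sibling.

Each parent–offspring link contributes a factor of 1/2, and independent paths through distinct common ancestors add.
Full aunt/uncle↔niece/nephew: two paths of length 3 through the shared grandparent pair: r = 2·(1/2)^3 = 1/4.

0.25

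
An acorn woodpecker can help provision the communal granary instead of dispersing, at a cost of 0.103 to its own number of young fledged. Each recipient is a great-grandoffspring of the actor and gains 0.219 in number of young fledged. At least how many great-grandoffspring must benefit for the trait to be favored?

r to a great-grandoffspring = 1/8 (three parent–offspring links: r = (1/2)^3 = 1/8).
Hamilton's rule: n·r·B > C  ⇒  n > C/(r·B) = 0.103/(0.125·0.219) = 3.763.
The smallest integer exceeding 3.763 is 4.

4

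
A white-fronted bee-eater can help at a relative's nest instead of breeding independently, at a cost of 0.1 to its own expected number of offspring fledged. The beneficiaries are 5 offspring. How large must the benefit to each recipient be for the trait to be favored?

0.04

r to an offspring = 1/2 (one parent–offspring link: r = (1/2)^1 = 1/2).
Hamilton's rule with n recipients of equal r: n·r·B > C, so B > C/(n·r) = 0.1/(5·0.5) = 0.04.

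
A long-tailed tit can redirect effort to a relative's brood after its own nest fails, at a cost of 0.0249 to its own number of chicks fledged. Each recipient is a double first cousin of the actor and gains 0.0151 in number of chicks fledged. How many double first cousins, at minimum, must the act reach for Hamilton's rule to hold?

r to a double first cousin = 1/4 (double first cousins share both grandparent pairs — four paths of length 4: r = 4·(1/2)^4 = 1/4).
Hamilton's rule: n·r·B > C  ⇒  n > C/(r·B) = 0.0249/(0.25·0.0151) = 6.596.
The smallest integer exceeding 6.596 is 7.

7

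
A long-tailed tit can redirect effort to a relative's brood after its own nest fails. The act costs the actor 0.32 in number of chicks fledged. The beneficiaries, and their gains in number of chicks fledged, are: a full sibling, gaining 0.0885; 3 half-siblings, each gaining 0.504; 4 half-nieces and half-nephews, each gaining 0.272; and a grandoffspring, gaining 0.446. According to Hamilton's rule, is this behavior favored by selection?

Hamilton's rule: the trait is favored when the sum of r·B over every recipient exceeds the actor's cost C.
r to a full sibling = 1/2 (full sibs share both parents — two paths of length 2: r = 2·(1/2)^2 = 1/2).
r to a half-sibling = 0.25 (half-sibs share one parent — one path of length 2: r = (1/2)^2 = 1/4).
r to a half-niece or half-nephew = 1/8 (half-aunt/uncle↔niece/nephew: one path of length 3: r = (1/2)^3 = 1/8).
r to a grandoffspring = 1/4 (two parent–offspring links: r = (1/2)^2 = 1/4).
Summing one r·B term per recipient: 1·0.5·0.0885 + 3·0.25·0.504 + 4·0.125·0.272 + 1·0.25·0.446 = 0.66975.
0.66975 > 0.32: the indirect benefit exceeds the cost.

Yes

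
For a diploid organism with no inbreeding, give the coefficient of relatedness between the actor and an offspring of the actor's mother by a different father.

0.25

Each parent–offspring link contributes a factor of 1/2, and independent paths through distinct common ancestors add.
Half-sibs share one parent — one path of length 2: r = (1/2)^2 = 1/4.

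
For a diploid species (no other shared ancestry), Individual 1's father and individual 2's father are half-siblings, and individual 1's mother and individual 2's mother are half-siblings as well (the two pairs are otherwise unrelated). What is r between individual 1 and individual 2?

Wright's path rule: contributions from independent ancestry routes add.
Individual 1 and individual 2 are related in two ways: half first cousins through their fathers (r = 1/16) and half first cousins through their mothers (r = 1/16).
r = 1/16 + 1/16 = 1/8 = 0.125.

0.125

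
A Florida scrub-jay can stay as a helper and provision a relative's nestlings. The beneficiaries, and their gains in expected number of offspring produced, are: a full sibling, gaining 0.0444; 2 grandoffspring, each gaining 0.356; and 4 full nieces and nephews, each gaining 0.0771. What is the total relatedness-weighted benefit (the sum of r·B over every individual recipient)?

r to a full sibling = 1/2 (full sibs share both parents — two paths of length 2: r = 2·(1/2)^2 = 1/2).
r to a grandoffspring = 1/4 (two parent–offspring links: r = (1/2)^2 = 1/4).
r to a full niece or nephew = 0.25 (full aunt/uncle↔niece/nephew: two paths of length 3 through the shared grandparent pair: r = 2·(1/2)^3 = 1/4).
Summing one r·B term per recipient: 1·0.5·0.0444 + 2·0.25·0.356 + 4·0.25·0.0771 = 0.2773.

0.2773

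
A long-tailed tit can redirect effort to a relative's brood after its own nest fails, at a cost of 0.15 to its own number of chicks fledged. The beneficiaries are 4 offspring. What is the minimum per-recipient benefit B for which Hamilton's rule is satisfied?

r to an offspring = 0.5 (one parent–offspring link: r = (1/2)^1 = 1/2).
Hamilton's rule with n recipients of equal r: n·r·B > C, so B > C/(n·r) = 0.15/(4·0.5) = 0.075.

0.075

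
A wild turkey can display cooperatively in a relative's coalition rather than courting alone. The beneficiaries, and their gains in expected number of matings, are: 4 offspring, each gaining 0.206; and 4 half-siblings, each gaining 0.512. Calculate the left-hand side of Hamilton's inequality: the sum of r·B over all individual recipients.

0.924

r to an offspring = 1/2 (one parent–offspring link: r = (1/2)^1 = 1/2).
r to a half-sibling = 1/4 (half-sibs share one parent — one path of length 2: r = (1/2)^2 = 1/4).
Summing one r·B term per recipient: 4·0.5·0.206 + 4·0.25·0.512 = 0.924.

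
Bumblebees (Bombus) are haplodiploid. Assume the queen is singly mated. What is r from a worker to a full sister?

0.75

Haplodiploid full sisters inherit their father's entire haploid genome identically (contributing 1/2) and on average half of their mother's contribution (1/2 · 1/2 = 1/4); r = 1/2 + 1/4 = 3/4.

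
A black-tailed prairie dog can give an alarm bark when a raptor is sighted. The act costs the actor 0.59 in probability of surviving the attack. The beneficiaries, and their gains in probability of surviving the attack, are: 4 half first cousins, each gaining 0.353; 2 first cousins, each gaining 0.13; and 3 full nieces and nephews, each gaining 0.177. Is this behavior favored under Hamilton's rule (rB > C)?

No

Hamilton's rule: the trait is favored when the sum of r·B over every recipient exceeds the actor's cost C.
r to a half first cousin = 0.0625 (half first cousins share one grandparent — one path of length 4: r = (1/2)^4 = 1/16).
r to a first cousin = 0.125 (first cousins share one grandparent pair — two paths of length 4: r = 2·(1/2)^4 = 1/8).
r to a full niece or nephew = 0.25 (full aunt/uncle↔niece/nephew: two paths of length 3 through the shared grandparent pair: r = 2·(1/2)^3 = 1/4).
Summing one r·B term per recipient: 4·0.0625·0.353 + 2·0.125·0.13 + 3·0.25·0.177 = 0.2535.
0.2535 < 0.59: the indirect benefit is less than the cost.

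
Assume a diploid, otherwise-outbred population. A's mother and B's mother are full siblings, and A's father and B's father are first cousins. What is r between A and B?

Relatedness sums over independent paths through distinct common ancestors.
A and B are related in two ways: first cousins through their mothers (r = 1/8) and second cousins through their fathers (r = 1/32).
r = 1/8 + 1/32 = 5/32 = 0.15625.

0.15625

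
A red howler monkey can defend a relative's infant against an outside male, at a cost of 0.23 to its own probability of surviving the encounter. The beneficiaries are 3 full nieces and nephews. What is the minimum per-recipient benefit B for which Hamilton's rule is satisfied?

r to a full niece or nephew = 1/4 (full aunt/uncle↔niece/nephew: two paths of length 3 through the shared grandparent pair: r = 2·(1/2)^3 = 1/4).
Hamilton's rule with n recipients of equal r: n·r·B > C, so B > C/(n·r) = 0.23/(3·0.25) = 0.3067.

0.3067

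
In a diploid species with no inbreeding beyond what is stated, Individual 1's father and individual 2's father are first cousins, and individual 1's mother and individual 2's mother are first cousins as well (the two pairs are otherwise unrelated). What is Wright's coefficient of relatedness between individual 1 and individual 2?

Independent pedigree routes through distinct common ancestors add.
Individual 1 and individual 2 are related in two ways: second cousins through their fathers (r = 1/32) and second cousins through their mothers (r = 1/32).
r = 1/32 + 1/32 = 0.0625.

0.0625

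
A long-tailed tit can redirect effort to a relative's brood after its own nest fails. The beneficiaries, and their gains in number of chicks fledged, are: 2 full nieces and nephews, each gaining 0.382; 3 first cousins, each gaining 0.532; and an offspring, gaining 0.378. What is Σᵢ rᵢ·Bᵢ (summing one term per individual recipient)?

0.5795

r to a full niece or nephew = 1/4 (full aunt/uncle↔niece/nephew: two paths of length 3 through the shared grandparent pair: r = 2·(1/2)^3 = 1/4).
r to a first cousin = 1/8 (first cousins share one grandparent pair — two paths of length 4: r = 2·(1/2)^4 = 1/8).
r to an offspring = 1/2 (one parent–offspring link: r = (1/2)^1 = 1/2).
Summing one r·B term per recipient: 2·0.25·0.382 + 3·0.125·0.532 + 1·0.5·0.378 = 0.5795.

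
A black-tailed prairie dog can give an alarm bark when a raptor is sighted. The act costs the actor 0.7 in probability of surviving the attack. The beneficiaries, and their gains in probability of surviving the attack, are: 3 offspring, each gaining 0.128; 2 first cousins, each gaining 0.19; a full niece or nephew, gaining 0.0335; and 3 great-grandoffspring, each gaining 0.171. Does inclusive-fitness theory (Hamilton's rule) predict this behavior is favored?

No

Hamilton's rule: the trait is favored when the sum of r·B over every recipient exceeds the actor's cost C.
r to an offspring = 1/2 (one parent–offspring link: r = (1/2)^1 = 1/2).
r to a first cousin = 1/8 (first cousins share one grandparent pair — two paths of length 4: r = 2·(1/2)^4 = 1/8).
r to a full niece or nephew = 0.25 (full aunt/uncle↔niece/nephew: two paths of length 3 through the shared grandparent pair: r = 2·(1/2)^3 = 1/4).
r to a great-grandoffspring = 1/8 (three parent–offspring links: r = (1/2)^3 = 1/8).
Summing one r·B term per recipient: 3·0.5·0.128 + 2·0.125·0.19 + 1·0.25·0.0335 + 3·0.125·0.171 = 0.312.
0.312 < 0.7: the indirect benefit is less than the cost.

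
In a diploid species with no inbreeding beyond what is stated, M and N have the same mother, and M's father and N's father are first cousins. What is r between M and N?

0.28125

Independent pedigree routes through distinct common ancestors add.
M and N are related in two ways: half-sibs through their shared mother (r = 1/4) and second cousins through their fathers (r = 1/32).
r = 1/4 + 1/32 = 9/32 = 0.28125.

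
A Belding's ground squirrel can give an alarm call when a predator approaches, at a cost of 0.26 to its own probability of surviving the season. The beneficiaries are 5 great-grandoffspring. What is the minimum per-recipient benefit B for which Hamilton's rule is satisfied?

r to a great-grandoffspring = 0.125 (three parent–offspring links: r = (1/2)^3 = 1/8).
Hamilton's rule with n recipients of equal r: n·r·B > C, so B > C/(n·r) = 0.26/(5·0.125) = 0.416.

0.416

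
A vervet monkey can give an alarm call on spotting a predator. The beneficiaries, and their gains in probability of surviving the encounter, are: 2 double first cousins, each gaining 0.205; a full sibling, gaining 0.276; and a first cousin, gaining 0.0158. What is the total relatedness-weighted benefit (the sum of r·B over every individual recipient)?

0.242475

r to a double first cousin = 1/4 (double first cousins share both grandparent pairs — four paths of length 4: r = 4·(1/2)^4 = 1/4).
r to a full sibling = 1/2 (full sibs share both parents — two paths of length 2: r = 2·(1/2)^2 = 1/2).
r to a first cousin = 0.125 (first cousins share one grandparent pair — two paths of length 4: r = 2·(1/2)^4 = 1/8).
Summing one r·B term per recipient: 2·0.25·0.205 + 1·0.5·0.276 + 1·0.125·0.0158 = 0.242475.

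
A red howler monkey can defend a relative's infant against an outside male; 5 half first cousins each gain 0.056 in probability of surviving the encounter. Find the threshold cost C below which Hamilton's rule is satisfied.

0.0175

r to a half first cousin = 0.0625 (half first cousins share one grandparent — one path of length 4: r = (1/2)^4 = 1/16).
Hamilton's rule: n·r·B > C, so the trait is favored while C < n·r·B = 5·0.0625·0.056 = 0.0175.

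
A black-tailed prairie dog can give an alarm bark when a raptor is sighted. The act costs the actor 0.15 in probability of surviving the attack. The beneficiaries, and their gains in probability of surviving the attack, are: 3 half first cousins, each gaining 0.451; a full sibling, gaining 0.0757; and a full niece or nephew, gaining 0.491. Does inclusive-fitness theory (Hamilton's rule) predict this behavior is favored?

Hamilton's rule: the trait is favored when the sum of r·B over every recipient exceeds the actor's cost C.
r to a half first cousin = 0.0625 (half first cousins share one grandparent — one path of length 4: r = (1/2)^4 = 1/16).
r to a full sibling = 1/2 (full sibs share both parents — two paths of length 2: r = 2·(1/2)^2 = 1/2).
r to a full niece or nephew = 0.25 (full aunt/uncle↔niece/nephew: two paths of length 3 through the shared grandparent pair: r = 2·(1/2)^3 = 1/4).
Summing one r·B term per recipient: 3·0.0625·0.451 + 1·0.5·0.0757 + 1·0.25·0.491 = 0.2451625.
0.2451625 > 0.15: the indirect benefit exceeds the cost.

Yes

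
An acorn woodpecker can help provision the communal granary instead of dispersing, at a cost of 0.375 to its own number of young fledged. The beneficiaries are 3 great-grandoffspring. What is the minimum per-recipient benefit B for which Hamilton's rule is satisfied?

1

r to a great-grandoffspring = 0.125 (three parent–offspring links: r = (1/2)^3 = 1/8).
Hamilton's rule with n recipients of equal r: n·r·B > C, so B > C/(n·r) = 0.375/(3·0.125) = 1.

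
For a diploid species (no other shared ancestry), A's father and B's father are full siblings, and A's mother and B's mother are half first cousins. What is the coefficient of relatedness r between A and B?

Independent pedigree routes through distinct common ancestors add.
A and B are related in two ways: first cousins through their fathers (r = 1/8) and half second cousins through their mothers (r = 1/64).
r = 1/8 + 1/64 = 9/64 = 0.140625.

0.140625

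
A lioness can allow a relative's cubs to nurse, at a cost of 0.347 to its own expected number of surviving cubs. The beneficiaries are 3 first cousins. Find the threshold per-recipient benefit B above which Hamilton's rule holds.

r to a first cousin = 0.125 (first cousins share one grandparent pair — two paths of length 4: r = 2·(1/2)^4 = 1/8).
Hamilton's rule with n recipients of equal r: n·r·B > C, so B > C/(n·r) = 0.347/(3·0.125) = 0.9253.

0.9253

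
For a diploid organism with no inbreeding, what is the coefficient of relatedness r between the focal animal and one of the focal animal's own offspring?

Each parent–offspring link contributes a factor of 1/2, and independent paths through distinct common ancestors add.
One parent–offspring link: r = (1/2)^1 = 1/2.

0.5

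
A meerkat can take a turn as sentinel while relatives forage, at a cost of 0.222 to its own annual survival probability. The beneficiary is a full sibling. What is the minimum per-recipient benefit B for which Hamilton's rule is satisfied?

0.444

r to a full sibling = 1/2 (full sibs share both parents — two paths of length 2: r = 2·(1/2)^2 = 1/2).
Hamilton's rule with n recipients of equal r: n·r·B > C, so B > C/(n·r) = 0.222/(1·0.5) = 0.444.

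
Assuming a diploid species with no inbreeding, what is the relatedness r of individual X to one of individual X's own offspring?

Each parent–offspring link contributes a factor of 1/2, and independent paths through distinct common ancestors add.
One parent–offspring link: r = (1/2)^1 = 1/2.

0.5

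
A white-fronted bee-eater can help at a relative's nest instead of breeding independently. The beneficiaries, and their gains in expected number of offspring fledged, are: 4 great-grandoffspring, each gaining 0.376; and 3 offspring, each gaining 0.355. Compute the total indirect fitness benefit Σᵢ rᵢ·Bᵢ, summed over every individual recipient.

r to a great-grandoffspring = 1/8 (three parent–offspring links: r = (1/2)^3 = 1/8).
r to an offspring = 1/2 (one parent–offspring link: r = (1/2)^1 = 1/2).
Summing one r·B term per recipient: 4·0.125·0.376 + 3·0.5·0.355 = 0.7205.

0.7205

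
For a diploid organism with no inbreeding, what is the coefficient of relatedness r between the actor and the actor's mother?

Each parent–offspring link contributes a factor of 1/2, and independent paths through distinct common ancestors add.
One parent–offspring link: r = (1/2)^1 = 1/2.

0.5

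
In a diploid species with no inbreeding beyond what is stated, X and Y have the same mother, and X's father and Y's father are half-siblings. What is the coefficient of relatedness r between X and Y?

0.3125

Independent pedigree routes through distinct common ancestors add.
X and Y are related in two ways: half-sibs through their shared mother (r = 1/4) and half first cousins through their fathers (r = 1/16).
r = 1/4 + 1/16 = 5/16 = 0.3125.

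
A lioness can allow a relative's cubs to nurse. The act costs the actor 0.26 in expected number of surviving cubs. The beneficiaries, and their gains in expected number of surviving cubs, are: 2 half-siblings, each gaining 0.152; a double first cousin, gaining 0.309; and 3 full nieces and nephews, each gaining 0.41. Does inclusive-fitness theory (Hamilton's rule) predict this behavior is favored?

Hamilton's rule: the trait is favored when the sum of r·B over every recipient exceeds the actor's cost C.
r to a half-sibling = 1/4 (half-sibs share one parent — one path of length 2: r = (1/2)^2 = 1/4).
r to a double first cousin = 1/4 (double first cousins share both grandparent pairs — four paths of length 4: r = 4·(1/2)^4 = 1/4).
r to a full niece or nephew = 1/4 (full aunt/uncle↔niece/nephew: two paths of length 3 through the shared grandparent pair: r = 2·(1/2)^3 = 1/4).
Summing one r·B term per recipient: 2·0.25·0.152 + 1·0.25·0.309 + 3·0.25·0.41 = 0.46075.
0.46075 > 0.26: the indirect benefit exceeds the cost.

Yes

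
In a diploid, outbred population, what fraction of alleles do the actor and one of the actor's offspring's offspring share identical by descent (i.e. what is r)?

Each parent–offspring link contributes a factor of 1/2, and independent paths through distinct common ancestors add.
Two parent–offspring links: r = (1/2)^2 = 1/4.

0.25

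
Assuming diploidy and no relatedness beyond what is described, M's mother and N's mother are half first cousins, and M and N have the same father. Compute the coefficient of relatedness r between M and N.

0.265625

Wright's path rule: contributions from independent ancestry routes add.
M and N are related in two ways: half second cousins through their mothers (r = 1/64) and half-sibs through their shared father (r = 1/4).
r = 1/64 + 1/4 = 17/64 = 0.265625.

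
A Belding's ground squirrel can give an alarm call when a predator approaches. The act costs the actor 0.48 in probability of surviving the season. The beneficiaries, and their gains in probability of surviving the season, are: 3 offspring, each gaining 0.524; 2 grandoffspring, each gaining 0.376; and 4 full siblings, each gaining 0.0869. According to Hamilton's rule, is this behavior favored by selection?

Yes

Hamilton's rule: the trait is favored when the sum of r·B over every recipient exceeds the actor's cost C.
r to an offspring = 0.5 (one parent–offspring link: r = (1/2)^1 = 1/2).
r to a grandoffspring = 1/4 (two parent–offspring links: r = (1/2)^2 = 1/4).
r to a full sibling = 0.5 (full sibs share both parents — two paths of length 2: r = 2·(1/2)^2 = 1/2).
Summing one r·B term per recipient: 3·0.5·0.524 + 2·0.25·0.376 + 4·0.5·0.0869 = 1.1478.
1.1478 > 0.48: the indirect benefit exceeds the cost.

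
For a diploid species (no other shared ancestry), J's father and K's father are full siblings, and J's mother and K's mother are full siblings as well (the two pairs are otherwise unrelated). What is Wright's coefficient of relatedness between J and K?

Wright's path rule: contributions from independent ancestry routes add.
J and K are related in two ways: first cousins through their fathers (r = 1/8) and first cousins through their mothers (r = 1/8) — i.e. double first cousins.
r = 1/8 + 1/8 = 1/4 = 0.25.

0.25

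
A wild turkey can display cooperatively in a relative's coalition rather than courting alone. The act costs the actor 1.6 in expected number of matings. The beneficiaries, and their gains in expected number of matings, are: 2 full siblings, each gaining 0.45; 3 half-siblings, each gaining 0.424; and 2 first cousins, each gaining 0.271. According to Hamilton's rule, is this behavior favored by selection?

Hamilton's rule: the trait is favored when the sum of r·B over every recipient exceeds the actor's cost C.
r to a full sibling = 1/2 (full sibs share both parents — two paths of length 2: r = 2·(1/2)^2 = 1/2).
r to a half-sibling = 1/4 (half-sibs share one parent — one path of length 2: r = (1/2)^2 = 1/4).
r to a first cousin = 1/8 (first cousins share one grandparent pair — two paths of length 4: r = 2·(1/2)^4 = 1/8).
Summing one r·B term per recipient: 2·0.5·0.45 + 3·0.25·0.424 + 2·0.125·0.271 = 0.83575.
0.83575 < 1.6: the indirect benefit is less than the cost.

No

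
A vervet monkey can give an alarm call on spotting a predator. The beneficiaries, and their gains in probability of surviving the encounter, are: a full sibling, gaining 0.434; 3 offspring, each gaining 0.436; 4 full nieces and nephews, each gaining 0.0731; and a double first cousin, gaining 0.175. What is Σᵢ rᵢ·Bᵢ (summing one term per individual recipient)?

0.98785

r to a full sibling = 1/2 (full sibs share both parents — two paths of length 2: r = 2·(1/2)^2 = 1/2).
r to an offspring = 0.5 (one parent–offspring link: r = (1/2)^1 = 1/2).
r to a full niece or nephew = 1/4 (full aunt/uncle↔niece/nephew: two paths of length 3 through the shared grandparent pair: r = 2·(1/2)^3 = 1/4).
r to a double first cousin = 0.25 (double first cousins share both grandparent pairs — four paths of length 4: r = 4·(1/2)^4 = 1/4).
Summing one r·B term per recipient: 1·0.5·0.434 + 3·0.5·0.436 + 4·0.25·0.0731 + 1·0.25·0.175 = 0.98785.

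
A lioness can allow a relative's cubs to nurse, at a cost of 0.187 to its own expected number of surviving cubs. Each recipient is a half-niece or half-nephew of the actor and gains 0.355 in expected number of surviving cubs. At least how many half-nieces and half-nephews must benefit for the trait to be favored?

r to a half-niece or half-nephew = 1/8 (half-aunt/uncle↔niece/nephew: one path of length 3: r = (1/2)^3 = 1/8).
Hamilton's rule: n·r·B > C  ⇒  n > C/(r·B) = 0.187/(0.125·0.355) = 4.214.
The smallest integer exceeding 4.214 is 5.

5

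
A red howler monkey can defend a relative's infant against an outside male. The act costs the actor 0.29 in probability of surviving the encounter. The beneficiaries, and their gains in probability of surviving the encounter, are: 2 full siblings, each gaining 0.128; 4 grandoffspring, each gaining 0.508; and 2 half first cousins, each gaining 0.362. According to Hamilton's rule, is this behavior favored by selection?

Yes

Hamilton's rule: the trait is favored when the sum of r·B over every recipient exceeds the actor's cost C.
r to a full sibling = 0.5 (full sibs share both parents — two paths of length 2: r = 2·(1/2)^2 = 1/2).
r to a grandoffspring = 1/4 (two parent–offspring links: r = (1/2)^2 = 1/4).
r to a half first cousin = 0.0625 (half first cousins share one grandparent — one path of length 4: r = (1/2)^4 = 1/16).
Summing one r·B term per recipient: 2·0.5·0.128 + 4·0.25·0.508 + 2·0.0625·0.362 = 0.68125.
0.68125 > 0.29: the indirect benefit exceeds the cost.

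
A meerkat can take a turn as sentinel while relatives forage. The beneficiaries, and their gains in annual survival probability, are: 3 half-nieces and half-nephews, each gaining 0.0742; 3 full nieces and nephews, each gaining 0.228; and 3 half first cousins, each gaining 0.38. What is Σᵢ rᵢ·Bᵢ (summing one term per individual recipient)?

r to a half-niece or half-nephew = 0.125 (half-aunt/uncle↔niece/nephew: one path of length 3: r = (1/2)^3 = 1/8).
r to a full niece or nephew = 1/4 (full aunt/uncle↔niece/nephew: two paths of length 3 through the shared grandparent pair: r = 2·(1/2)^3 = 1/4).
r to a half first cousin = 0.0625 (half first cousins share one grandparent — one path of length 4: r = (1/2)^4 = 1/16).
Summing one r·B term per recipient: 3·0.125·0.0742 + 3·0.25·0.228 + 3·0.0625·0.38 = 0.270075.

0.270075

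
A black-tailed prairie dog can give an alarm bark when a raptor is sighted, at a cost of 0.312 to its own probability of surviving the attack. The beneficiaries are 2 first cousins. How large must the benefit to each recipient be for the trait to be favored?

r to a first cousin = 0.125 (first cousins share one grandparent pair — two paths of length 4: r = 2·(1/2)^4 = 1/8).
Hamilton's rule with n recipients of equal r: n·r·B > C, so B > C/(n·r) = 0.312/(2·0.125) = 1.248.

1.248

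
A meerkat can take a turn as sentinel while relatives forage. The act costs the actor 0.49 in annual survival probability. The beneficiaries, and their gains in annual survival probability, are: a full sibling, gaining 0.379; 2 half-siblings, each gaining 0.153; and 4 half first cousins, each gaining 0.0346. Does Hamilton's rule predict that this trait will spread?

No

Hamilton's rule: the trait is favored when the sum of r·B over every recipient exceeds the actor's cost C.
r to a full sibling = 1/2 (full sibs share both parents — two paths of length 2: r = 2·(1/2)^2 = 1/2).
r to a half-sibling = 0.25 (half-sibs share one parent — one path of length 2: r = (1/2)^2 = 1/4).
r to a half first cousin = 1/16 (half first cousins share one grandparent — one path of length 4: r = (1/2)^4 = 1/16).
Summing one r·B term per recipient: 1·0.5·0.379 + 2·0.25·0.153 + 4·0.0625·0.0346 = 0.27465.
0.27465 < 0.49: the indirect benefit is less than the cost.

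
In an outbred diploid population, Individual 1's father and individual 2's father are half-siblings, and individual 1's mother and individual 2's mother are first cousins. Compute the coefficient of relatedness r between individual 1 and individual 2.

0.09375

Relatedness sums over independent paths through distinct common ancestors.
Individual 1 and individual 2 are related in two ways: half first cousins through their fathers (r = 1/16) and second cousins through their mothers (r = 1/32).
r = 1/16 + 1/32 = 0.09375.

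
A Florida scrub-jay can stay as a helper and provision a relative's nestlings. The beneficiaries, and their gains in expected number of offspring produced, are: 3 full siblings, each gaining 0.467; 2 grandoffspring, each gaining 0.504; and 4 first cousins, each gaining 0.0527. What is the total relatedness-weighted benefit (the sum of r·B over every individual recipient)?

r to a full sibling = 1/2 (full sibs share both parents — two paths of length 2: r = 2·(1/2)^2 = 1/2).
r to a grandoffspring = 1/4 (two parent–offspring links: r = (1/2)^2 = 1/4).
r to a first cousin = 0.125 (first cousins share one grandparent pair — two paths of length 4: r = 2·(1/2)^4 = 1/8).
Summing one r·B term per recipient: 3·0.5·0.467 + 2·0.25·0.504 + 4·0.125·0.0527 = 0.97885.

0.97885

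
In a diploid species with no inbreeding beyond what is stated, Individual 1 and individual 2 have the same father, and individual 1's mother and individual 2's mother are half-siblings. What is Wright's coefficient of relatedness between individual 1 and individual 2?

With two independent routes of shared ancestry, r is the sum of the two contributions.
Individual 1 and individual 2 are related in two ways: half-sibs through their shared father (r = 1/4) and half first cousins through their mothers (r = 1/16).
r = 1/4 + 1/16 = 0.3125.

0.3125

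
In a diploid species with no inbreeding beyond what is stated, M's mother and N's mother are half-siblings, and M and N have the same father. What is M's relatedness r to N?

Relatedness sums over independent paths through distinct common ancestors.
M and N are related in two ways: half first cousins through their mothers (r = 1/16) and half-sibs through their shared father (r = 1/4).
r = 1/16 + 1/4 = 5/16 = 0.3125.

0.3125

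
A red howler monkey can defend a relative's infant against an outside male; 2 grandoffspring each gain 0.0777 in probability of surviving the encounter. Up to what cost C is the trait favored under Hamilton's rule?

r to a grandoffspring = 1/4 (two parent–offspring links: r = (1/2)^2 = 1/4).
Hamilton's rule: n·r·B > C, so the trait is favored while C < n·r·B = 2·0.25·0.0777 = 0.03885.

0.03885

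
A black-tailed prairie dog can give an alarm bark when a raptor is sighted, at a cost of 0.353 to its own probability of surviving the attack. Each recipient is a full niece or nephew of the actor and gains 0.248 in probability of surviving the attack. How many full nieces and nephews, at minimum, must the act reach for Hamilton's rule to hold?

6

r to a full niece or nephew = 0.25 (full aunt/uncle↔niece/nephew: two paths of length 3 through the shared grandparent pair: r = 2·(1/2)^3 = 1/4).
Hamilton's rule: n·r·B > C  ⇒  n > C/(r·B) = 0.353/(0.25·0.248) = 5.694.
The smallest integer exceeding 5.694 is 6.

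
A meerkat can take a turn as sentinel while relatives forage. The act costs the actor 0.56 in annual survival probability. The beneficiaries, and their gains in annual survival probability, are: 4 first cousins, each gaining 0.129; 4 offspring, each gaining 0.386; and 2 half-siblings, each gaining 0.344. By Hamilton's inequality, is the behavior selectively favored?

Hamilton's rule: the trait is favored when the sum of r·B over every recipient exceeds the actor's cost C.
r to a first cousin = 0.125 (first cousins share one grandparent pair — two paths of length 4: r = 2·(1/2)^4 = 1/8).
r to an offspring = 1/2 (one parent–offspring link: r = (1/2)^1 = 1/2).
r to a half-sibling = 0.25 (half-sibs share one parent — one path of length 2: r = (1/2)^2 = 1/4).
Summing one r·B term per recipient: 4·0.125·0.129 + 4·0.5·0.386 + 2·0.25·0.344 = 1.0085.
1.0085 > 0.56: the indirect benefit exceeds the cost.

Yes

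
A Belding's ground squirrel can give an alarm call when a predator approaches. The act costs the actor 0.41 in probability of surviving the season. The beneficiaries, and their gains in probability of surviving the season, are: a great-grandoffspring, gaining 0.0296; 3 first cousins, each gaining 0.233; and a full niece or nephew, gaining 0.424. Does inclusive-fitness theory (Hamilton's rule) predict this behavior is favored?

No

Hamilton's rule: the trait is favored when the sum of r·B over every recipient exceeds the actor's cost C.
r to a great-grandoffspring = 0.125 (three parent–offspring links: r = (1/2)^3 = 1/8).
r to a first cousin = 0.125 (first cousins share one grandparent pair — two paths of length 4: r = 2·(1/2)^4 = 1/8).
r to a full niece or nephew = 0.25 (full aunt/uncle↔niece/nephew: two paths of length 3 through the shared grandparent pair: r = 2·(1/2)^3 = 1/4).
Summing one r·B term per recipient: 1·0.125·0.0296 + 3·0.125·0.233 + 1·0.25·0.424 = 0.197075.
0.197075 < 0.41: the indirect benefit is less than the cost.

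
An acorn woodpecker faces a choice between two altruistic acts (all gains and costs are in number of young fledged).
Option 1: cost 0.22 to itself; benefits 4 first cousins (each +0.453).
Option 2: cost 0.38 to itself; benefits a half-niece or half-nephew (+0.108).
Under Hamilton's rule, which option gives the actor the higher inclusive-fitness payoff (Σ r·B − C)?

Option 1: r to a first cousin = 0.125.
Option 1: Σ r·B − C = (4·0.125·0.453) − 0.22 = 0.0065.
Option 2: r to a half-niece or half-nephew = 0.125.
Option 2: Σ r·B − C = (1·0.125·0.108) − 0.38 = -0.3665.
Option 1 has the higher net inclusive-fitness payoff.

Option 1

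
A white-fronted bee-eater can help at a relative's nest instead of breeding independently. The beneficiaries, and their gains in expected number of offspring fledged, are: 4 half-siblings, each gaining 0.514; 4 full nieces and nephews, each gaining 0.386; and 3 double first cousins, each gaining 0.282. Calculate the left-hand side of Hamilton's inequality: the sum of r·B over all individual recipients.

r to a half-sibling = 0.25 (half-sibs share one parent — one path of length 2: r = (1/2)^2 = 1/4).
r to a full niece or nephew = 0.25 (full aunt/uncle↔niece/nephew: two paths of length 3 through the shared grandparent pair: r = 2·(1/2)^3 = 1/4).
r to a double first cousin = 0.25 (double first cousins share both grandparent pairs — four paths of length 4: r = 4·(1/2)^4 = 1/4).
Summing one r·B term per recipient: 4·0.25·0.514 + 4·0.25·0.386 + 3·0.25·0.282 = 1.1115.

1.1115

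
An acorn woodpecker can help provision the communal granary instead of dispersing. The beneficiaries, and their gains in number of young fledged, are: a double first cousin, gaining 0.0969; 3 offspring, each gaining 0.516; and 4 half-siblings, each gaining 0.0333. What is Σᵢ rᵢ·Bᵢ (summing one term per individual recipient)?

0.831525

r to a double first cousin = 0.25 (double first cousins share both grandparent pairs — four paths of length 4: r = 4·(1/2)^4 = 1/4).
r to an offspring = 1/2 (one parent–offspring link: r = (1/2)^1 = 1/2).
r to a half-sibling = 0.25 (half-sibs share one parent — one path of length 2: r = (1/2)^2 = 1/4).
Summing one r·B term per recipient: 1·0.25·0.0969 + 3·0.5·0.516 + 4·0.25·0.0333 = 0.831525.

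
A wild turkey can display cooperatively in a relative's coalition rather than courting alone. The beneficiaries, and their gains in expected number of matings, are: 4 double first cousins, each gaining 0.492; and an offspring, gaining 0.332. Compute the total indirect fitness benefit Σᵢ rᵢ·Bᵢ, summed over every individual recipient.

r to a double first cousin = 0.25 (double first cousins share both grandparent pairs — four paths of length 4: r = 4·(1/2)^4 = 1/4).
r to an offspring = 1/2 (one parent–offspring link: r = (1/2)^1 = 1/2).
Summing one r·B term per recipient: 4·0.25·0.492 + 1·0.5·0.332 = 0.658.

0.658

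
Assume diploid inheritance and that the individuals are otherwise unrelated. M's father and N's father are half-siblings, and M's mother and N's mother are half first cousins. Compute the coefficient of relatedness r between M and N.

0.078125

Independent pedigree routes through distinct common ancestors add.
M and N are related in two ways: half first cousins through their fathers (r = 1/16) and half second cousins through their mothers (r = 1/64).
r = 1/16 + 1/64 = 5/64 = 0.078125.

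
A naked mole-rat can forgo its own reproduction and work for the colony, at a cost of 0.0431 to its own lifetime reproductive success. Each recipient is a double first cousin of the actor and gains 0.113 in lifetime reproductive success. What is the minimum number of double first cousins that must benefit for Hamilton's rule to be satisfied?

2

r to a double first cousin = 0.25 (double first cousins share both grandparent pairs — four paths of length 4: r = 4·(1/2)^4 = 1/4).
Hamilton's rule: n·r·B > C  ⇒  n > C/(r·B) = 0.0431/(0.25·0.113) = 1.526.
The smallest integer exceeding 1.526 is 2.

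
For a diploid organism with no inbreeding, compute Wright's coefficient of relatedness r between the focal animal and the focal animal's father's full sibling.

0.25

Each parent–offspring link contributes a factor of 1/2, and independent paths through distinct common ancestors add.
Full aunt/uncle↔niece/nephew: two paths of length 3 through the shared grandparent pair: r = 2·(1/2)^3 = 1/4.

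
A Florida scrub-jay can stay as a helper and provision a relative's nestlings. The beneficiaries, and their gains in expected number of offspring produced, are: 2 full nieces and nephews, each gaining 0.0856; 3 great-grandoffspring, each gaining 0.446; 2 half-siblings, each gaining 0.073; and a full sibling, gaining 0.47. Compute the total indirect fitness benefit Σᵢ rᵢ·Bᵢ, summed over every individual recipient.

0.48155

r to a full niece or nephew = 0.25 (full aunt/uncle↔niece/nephew: two paths of length 3 through the shared grandparent pair: r = 2·(1/2)^3 = 1/4).
r to a great-grandoffspring = 1/8 (three parent–offspring links: r = (1/2)^3 = 1/8).
r to a half-sibling = 0.25 (half-sibs share one parent — one path of length 2: r = (1/2)^2 = 1/4).
r to a full sibling = 0.5 (full sibs share both parents — two paths of length 2: r = 2·(1/2)^2 = 1/2).
Summing one r·B term per recipient: 2·0.25·0.0856 + 3·0.125·0.446 + 2·0.25·0.073 + 1·0.5·0.47 = 0.48155.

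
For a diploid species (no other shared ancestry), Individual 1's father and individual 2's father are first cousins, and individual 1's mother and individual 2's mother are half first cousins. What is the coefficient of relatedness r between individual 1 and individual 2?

0.046875

With two independent routes of shared ancestry, r is the sum of the two contributions.
Individual 1 and individual 2 are related in two ways: second cousins through their fathers (r = 1/32) and half second cousins through their mothers (r = 1/64).
r = 1/32 + 1/64 = 0.046875.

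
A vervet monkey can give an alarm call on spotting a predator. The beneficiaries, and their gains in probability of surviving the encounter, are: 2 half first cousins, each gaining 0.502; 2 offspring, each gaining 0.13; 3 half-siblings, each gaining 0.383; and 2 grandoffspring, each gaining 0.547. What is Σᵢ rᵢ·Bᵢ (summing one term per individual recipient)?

0.7535

r to a half first cousin = 0.0625 (half first cousins share one grandparent — one path of length 4: r = (1/2)^4 = 1/16).
r to an offspring = 0.5 (one parent–offspring link: r = (1/2)^1 = 1/2).
r to a half-sibling = 0.25 (half-sibs share one parent — one path of length 2: r = (1/2)^2 = 1/4).
r to a grandoffspring = 1/4 (two parent–offspring links: r = (1/2)^2 = 1/4).
Summing one r·B term per recipient: 2·0.0625·0.502 + 2·0.5·0.13 + 3·0.25·0.383 + 2·0.25·0.547 = 0.7535.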